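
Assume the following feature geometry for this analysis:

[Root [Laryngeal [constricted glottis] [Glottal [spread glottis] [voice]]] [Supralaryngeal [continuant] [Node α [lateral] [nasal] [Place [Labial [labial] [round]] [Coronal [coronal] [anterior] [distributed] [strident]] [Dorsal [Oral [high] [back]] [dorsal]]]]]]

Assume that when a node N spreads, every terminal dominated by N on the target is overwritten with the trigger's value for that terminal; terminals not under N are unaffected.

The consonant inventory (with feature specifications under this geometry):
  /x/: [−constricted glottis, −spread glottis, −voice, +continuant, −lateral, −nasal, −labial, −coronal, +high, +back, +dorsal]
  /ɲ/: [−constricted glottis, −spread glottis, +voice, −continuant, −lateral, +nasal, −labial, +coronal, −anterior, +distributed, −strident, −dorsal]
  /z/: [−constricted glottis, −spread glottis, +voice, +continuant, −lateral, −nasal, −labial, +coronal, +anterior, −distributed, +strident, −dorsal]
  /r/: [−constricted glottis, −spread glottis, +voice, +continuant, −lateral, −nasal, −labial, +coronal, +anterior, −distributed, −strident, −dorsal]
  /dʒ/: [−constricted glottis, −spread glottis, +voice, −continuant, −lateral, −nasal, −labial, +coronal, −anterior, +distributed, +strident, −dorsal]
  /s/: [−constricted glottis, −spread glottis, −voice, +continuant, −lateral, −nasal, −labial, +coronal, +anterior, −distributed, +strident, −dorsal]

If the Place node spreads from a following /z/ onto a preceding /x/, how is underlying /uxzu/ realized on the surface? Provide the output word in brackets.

Terminals under Place in this geometry: [labial], [round], [coronal], [anterior], [distributed], [strident], [high], [back], [dorsal].
Spreading Place from /z/ onto /x/ replaces those values with /z/'s: [−labial], [+coronal], [+anterior], [−distributed], [+strident], [−dorsal]. Features outside Place ([constricted glottis], [spread glottis], [voice], …) stay as in /x/.
The resulting bundle matches /s/ in the inventory; substituting it for /x/ gives [uszu].

[uszu]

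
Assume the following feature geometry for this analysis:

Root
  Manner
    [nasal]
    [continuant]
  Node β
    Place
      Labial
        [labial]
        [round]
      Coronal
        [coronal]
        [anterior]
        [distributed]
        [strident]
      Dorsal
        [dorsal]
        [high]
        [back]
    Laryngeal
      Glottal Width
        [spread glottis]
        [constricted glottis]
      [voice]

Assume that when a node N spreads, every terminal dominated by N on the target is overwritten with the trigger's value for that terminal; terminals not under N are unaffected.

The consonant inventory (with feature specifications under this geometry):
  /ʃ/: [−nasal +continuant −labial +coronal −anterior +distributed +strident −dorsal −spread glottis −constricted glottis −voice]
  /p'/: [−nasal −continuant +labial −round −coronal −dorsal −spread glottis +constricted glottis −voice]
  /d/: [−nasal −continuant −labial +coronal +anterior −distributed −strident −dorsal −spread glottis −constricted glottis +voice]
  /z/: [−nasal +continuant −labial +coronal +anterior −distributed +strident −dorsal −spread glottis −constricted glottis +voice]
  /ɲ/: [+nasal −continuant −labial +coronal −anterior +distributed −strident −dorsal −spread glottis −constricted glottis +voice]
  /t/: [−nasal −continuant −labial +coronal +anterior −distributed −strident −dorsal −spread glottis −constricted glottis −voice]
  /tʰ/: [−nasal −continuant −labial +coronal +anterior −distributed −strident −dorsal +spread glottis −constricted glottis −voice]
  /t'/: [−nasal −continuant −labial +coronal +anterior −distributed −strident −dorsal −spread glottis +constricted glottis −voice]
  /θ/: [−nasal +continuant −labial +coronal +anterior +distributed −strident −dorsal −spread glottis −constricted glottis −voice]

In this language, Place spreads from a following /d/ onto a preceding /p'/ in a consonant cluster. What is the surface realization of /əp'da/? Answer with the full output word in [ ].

[ət'da]

Place immediately or transitively dominates [labial], [round], [coronal], [anterior], [distributed], [strident], [dorsal], [high], [back].
Spreading Place from /d/ onto /p'/ replaces those values with /d/'s: [−labial], [+coronal], [+anterior], [−distributed], [−strident], [−dorsal]. Features outside Place ([nasal], [continuant], [spread glottis], …) stay as in /p'/.
Among the inventory, only /t'/ has exactly this specification, giving the surface form [ət'da].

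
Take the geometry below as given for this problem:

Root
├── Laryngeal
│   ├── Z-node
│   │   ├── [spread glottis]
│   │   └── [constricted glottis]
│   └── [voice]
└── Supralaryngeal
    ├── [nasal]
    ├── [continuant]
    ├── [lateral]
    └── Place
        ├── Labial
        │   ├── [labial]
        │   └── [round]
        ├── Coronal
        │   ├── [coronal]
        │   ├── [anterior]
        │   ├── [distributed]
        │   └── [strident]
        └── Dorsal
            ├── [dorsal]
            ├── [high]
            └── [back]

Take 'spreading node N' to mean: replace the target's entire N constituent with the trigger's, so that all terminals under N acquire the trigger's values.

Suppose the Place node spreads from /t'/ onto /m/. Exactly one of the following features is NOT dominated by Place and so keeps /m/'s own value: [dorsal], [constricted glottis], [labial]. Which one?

[constricted glottis]

The terminals dominated by Place are [labial], [round], [coronal], [anterior], [distributed], [strident], [dorsal], [high], [back].
Spreading Place replaces [dorsal], [labial] with the trigger's values, since each sits inside the Place constituent.
But [constricted glottis] is a dependent of Z-node, outside Place; it is therefore untouched by the spreading.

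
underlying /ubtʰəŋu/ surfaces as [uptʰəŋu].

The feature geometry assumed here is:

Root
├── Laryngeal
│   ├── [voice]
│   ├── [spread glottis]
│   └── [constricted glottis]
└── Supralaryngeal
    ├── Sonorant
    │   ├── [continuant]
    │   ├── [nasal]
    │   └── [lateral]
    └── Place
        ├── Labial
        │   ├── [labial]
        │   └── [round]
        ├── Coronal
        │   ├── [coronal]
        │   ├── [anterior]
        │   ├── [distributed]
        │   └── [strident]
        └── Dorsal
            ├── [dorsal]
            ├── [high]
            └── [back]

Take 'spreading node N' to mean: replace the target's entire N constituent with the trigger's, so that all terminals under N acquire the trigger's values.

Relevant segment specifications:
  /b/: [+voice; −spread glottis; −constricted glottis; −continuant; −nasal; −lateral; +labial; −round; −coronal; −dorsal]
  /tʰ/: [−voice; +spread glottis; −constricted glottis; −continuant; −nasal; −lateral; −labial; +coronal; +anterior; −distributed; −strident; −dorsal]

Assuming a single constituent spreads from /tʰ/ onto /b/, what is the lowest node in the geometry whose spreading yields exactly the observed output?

/b/ and [p] differ in [voice]; every other specified feature is identical.
Since just one terminal is affected and it takes /tʰ/'s value, spreading the terminal [voice] alone is sufficient and minimal.
Since [spread glottis] is preserved even though /tʰ/ disagrees there, no node above [voice] spread.

[voice]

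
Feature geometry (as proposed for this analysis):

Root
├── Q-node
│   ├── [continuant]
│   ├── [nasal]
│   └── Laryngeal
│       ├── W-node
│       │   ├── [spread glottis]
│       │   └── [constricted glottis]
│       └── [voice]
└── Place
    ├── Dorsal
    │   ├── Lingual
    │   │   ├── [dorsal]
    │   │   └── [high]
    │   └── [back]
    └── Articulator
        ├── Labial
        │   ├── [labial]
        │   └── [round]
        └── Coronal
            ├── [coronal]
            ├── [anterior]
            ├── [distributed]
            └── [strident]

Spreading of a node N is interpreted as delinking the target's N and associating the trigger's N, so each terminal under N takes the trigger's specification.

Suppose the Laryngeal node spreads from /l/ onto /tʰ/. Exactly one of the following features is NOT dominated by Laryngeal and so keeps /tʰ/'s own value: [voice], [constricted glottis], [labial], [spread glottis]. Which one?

[labial]

Laryngeal dominates exactly [spread glottis], [constricted glottis], [voice].
[spread glottis], [voice], [constricted glottis] all lie under Laryngeal, so they are overwritten when Laryngeal spreads.
But [labial] is a dependent of Labial, outside Laryngeal; it is therefore untouched by the spreading.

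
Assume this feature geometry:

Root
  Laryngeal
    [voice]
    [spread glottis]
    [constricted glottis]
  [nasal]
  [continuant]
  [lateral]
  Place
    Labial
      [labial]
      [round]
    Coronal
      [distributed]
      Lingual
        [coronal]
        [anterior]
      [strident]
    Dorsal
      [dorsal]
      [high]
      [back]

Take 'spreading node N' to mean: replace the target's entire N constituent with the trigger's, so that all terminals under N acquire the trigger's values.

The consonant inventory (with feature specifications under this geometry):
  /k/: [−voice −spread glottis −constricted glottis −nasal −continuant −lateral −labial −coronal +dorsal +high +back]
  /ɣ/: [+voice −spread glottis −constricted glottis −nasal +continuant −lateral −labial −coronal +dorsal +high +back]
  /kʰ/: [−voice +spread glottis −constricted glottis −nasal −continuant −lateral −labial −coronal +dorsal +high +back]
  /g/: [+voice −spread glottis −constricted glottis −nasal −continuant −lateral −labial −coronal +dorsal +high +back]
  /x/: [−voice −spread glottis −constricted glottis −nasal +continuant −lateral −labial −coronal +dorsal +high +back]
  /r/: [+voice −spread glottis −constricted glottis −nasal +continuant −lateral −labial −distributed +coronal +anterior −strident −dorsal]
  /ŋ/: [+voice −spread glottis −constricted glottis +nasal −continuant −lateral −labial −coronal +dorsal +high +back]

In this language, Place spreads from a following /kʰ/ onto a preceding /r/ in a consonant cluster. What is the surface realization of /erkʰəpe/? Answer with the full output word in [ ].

[eɣkʰəpe]

Terminals under Place in this geometry: [labial], [round], [distributed], [coronal], [anterior], [strident], [dorsal], [high], [back].
Spreading Place from /kʰ/ onto /r/ replaces those values with /kʰ/'s: [−labial], [−coronal], [+dorsal], [+high], [+back]. Features outside Place ([voice], [spread glottis], [constricted glottis], …) stay as in /r/.
This feature bundle is that of [ɣ], so /erkʰəpe/ surfaces as [eɣkʰəpe].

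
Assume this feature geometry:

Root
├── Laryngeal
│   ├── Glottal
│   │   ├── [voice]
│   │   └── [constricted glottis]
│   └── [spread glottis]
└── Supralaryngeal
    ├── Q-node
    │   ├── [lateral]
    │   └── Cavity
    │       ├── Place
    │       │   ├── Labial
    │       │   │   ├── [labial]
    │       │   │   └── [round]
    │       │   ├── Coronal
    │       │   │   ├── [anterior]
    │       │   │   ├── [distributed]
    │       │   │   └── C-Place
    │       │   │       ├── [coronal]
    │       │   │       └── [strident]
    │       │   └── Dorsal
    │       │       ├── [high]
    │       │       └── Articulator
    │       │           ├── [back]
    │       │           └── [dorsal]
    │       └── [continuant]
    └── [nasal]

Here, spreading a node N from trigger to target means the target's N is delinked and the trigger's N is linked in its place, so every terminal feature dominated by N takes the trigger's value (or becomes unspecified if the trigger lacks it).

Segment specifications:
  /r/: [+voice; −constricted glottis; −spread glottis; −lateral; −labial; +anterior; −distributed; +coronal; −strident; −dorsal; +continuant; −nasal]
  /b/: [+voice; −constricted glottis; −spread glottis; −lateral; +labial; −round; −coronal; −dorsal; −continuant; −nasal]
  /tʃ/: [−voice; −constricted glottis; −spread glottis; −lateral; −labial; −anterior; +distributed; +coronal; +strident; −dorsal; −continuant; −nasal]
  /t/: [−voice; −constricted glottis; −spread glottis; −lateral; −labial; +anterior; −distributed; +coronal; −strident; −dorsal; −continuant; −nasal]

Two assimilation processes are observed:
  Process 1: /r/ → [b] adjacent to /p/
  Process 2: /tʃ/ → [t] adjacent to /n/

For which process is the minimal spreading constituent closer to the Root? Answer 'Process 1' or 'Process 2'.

In Process 1, [continuant], [labial], [round], [coronal], [anterior], [distributed], [strident] change, so the minimal spreading node is Cavity at depth 3.
Process 2: the features that change are [anterior], [distributed], [strident]; the minimal node is Coronal (depth 5).
Depth 3 < depth 5; Process 1 involves the structurally higher constituent Cavity.

Process 1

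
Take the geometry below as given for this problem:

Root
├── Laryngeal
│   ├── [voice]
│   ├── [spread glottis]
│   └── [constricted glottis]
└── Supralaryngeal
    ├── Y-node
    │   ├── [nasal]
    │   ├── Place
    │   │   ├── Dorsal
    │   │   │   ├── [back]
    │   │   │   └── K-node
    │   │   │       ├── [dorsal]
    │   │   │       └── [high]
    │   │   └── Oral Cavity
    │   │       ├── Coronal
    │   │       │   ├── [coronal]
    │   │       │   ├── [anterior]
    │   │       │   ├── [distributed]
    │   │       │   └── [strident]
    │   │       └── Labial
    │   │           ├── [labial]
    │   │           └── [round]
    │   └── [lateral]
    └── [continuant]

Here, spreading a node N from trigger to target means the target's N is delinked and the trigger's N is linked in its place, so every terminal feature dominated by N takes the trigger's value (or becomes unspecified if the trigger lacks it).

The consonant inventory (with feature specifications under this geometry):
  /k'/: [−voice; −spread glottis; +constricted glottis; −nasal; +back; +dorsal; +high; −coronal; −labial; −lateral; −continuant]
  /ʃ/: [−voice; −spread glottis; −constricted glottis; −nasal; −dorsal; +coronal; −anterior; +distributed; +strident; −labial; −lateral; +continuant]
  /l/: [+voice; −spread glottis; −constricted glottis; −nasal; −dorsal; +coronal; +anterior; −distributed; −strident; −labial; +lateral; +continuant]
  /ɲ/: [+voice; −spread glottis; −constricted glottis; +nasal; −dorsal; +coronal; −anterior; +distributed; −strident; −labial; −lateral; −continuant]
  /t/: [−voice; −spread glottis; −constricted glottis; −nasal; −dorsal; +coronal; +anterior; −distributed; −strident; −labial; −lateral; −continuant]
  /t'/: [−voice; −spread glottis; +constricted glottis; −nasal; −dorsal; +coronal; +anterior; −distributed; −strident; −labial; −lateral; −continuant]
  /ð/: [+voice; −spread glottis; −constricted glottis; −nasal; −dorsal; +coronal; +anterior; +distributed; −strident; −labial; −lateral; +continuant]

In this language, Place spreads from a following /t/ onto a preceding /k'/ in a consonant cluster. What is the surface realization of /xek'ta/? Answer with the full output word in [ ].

[xet'ta]

Terminals under Place in this geometry: [back], [dorsal], [high], [coronal], [anterior], [distributed], [strident], [labial], [round].
Spreading Place from /t/ onto /k'/ replaces those values with /t/'s: [−dorsal], [+coronal], [+anterior], [−distributed], [−strident], [−labial]. Features outside Place ([voice], [spread glottis], [constricted glottis], …) stay as in /k'/.
This feature bundle is that of [t'], so /xek'ta/ surfaces as [xet'ta].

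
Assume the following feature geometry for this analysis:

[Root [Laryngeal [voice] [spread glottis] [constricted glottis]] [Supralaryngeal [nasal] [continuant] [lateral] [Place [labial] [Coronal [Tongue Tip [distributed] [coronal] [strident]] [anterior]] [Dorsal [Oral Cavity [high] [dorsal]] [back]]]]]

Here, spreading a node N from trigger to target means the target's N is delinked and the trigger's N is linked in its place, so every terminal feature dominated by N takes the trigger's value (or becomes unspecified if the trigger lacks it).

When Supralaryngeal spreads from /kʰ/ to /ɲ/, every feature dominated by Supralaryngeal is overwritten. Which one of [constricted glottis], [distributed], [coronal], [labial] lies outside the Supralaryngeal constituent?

Under this geometry, Supralaryngeal contains [nasal], [continuant], [lateral], [labial], [distributed], [coronal], [strident], [anterior], [high], [dorsal], [back].
Of the listed options, [distributed], [labial], [coronal] are among these and would be overwritten by spreading Supralaryngeal.
[constricted glottis] attaches under Laryngeal, not under Supralaryngeal, so /ɲ/ retains its own value for [constricted glottis].

[constricted glottis]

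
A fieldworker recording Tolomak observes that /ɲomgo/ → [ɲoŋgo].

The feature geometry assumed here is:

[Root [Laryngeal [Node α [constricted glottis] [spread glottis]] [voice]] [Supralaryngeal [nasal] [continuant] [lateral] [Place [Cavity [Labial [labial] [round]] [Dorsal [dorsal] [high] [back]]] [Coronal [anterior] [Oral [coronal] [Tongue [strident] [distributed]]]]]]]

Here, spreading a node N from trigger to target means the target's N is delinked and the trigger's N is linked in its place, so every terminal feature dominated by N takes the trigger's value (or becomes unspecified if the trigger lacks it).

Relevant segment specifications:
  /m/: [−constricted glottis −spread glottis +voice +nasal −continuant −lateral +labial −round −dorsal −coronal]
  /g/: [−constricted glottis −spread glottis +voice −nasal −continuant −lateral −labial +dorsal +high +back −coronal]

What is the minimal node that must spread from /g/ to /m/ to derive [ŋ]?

Comparing /m/ with its surface form [ŋ], the features that change are [labial], [round], [dorsal], [high], [back].
These terminals are all dominated by Cavity, and no proper subconstituent of Cavity covers them all; Cavity is their lowest common ancestor.
Delinking /m/'s Cavity and associating /g/'s Cavity gives precisely the feature bundle of [ŋ].
[nasal] stays as in /m/ although /g/ differs there, so no node dominating it spread; among the remaining candidates Cavity is the lowest that derives the output.

Cavity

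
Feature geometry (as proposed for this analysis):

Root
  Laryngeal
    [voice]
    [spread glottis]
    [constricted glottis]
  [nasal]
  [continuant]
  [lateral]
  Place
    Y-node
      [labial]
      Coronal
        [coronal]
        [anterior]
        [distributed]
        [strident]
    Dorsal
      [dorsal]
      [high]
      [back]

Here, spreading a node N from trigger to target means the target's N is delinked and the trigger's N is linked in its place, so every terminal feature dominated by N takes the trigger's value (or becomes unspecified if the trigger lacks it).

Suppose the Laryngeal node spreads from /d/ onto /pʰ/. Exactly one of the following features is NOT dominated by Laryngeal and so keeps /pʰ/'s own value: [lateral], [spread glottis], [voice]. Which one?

[lateral]

Under this geometry, Laryngeal contains [voice], [spread glottis], [constricted glottis].
Spreading Laryngeal replaces [voice], [spread glottis] with the trigger's values, since each sits inside the Laryngeal constituent.
[lateral] is not within the Laryngeal subtree (it hangs from Root), so /pʰ/'s [lateral] value survives.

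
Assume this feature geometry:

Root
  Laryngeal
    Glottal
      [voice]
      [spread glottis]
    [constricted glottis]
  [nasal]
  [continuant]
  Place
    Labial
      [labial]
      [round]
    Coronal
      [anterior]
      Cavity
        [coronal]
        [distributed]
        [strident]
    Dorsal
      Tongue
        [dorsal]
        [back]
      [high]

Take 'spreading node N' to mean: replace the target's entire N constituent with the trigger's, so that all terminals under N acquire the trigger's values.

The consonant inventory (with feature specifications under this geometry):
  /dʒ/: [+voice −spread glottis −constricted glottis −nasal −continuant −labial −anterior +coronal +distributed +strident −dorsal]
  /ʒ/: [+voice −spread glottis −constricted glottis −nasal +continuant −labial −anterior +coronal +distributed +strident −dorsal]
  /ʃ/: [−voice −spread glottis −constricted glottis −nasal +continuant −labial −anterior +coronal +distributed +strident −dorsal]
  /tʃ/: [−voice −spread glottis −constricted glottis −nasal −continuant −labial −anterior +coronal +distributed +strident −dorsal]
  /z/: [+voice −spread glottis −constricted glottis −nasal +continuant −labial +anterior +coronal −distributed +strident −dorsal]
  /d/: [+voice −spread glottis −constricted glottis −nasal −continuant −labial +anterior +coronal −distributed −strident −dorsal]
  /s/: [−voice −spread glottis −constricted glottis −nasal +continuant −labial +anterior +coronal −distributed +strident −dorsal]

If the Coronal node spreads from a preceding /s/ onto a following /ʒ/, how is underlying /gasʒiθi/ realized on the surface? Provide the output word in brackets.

Terminals under Coronal in this geometry: [anterior], [coronal], [distributed], [strident].
Spreading Coronal from /s/ onto /ʒ/ replaces those values with /s/'s: [+anterior], [+coronal], [−distributed], [+strident]. Features outside Coronal ([voice], [spread glottis], [constricted glottis], …) stay as in /ʒ/.
Among the inventory, only /z/ has exactly this specification, giving the surface form [gasziθi].

[gasziθi]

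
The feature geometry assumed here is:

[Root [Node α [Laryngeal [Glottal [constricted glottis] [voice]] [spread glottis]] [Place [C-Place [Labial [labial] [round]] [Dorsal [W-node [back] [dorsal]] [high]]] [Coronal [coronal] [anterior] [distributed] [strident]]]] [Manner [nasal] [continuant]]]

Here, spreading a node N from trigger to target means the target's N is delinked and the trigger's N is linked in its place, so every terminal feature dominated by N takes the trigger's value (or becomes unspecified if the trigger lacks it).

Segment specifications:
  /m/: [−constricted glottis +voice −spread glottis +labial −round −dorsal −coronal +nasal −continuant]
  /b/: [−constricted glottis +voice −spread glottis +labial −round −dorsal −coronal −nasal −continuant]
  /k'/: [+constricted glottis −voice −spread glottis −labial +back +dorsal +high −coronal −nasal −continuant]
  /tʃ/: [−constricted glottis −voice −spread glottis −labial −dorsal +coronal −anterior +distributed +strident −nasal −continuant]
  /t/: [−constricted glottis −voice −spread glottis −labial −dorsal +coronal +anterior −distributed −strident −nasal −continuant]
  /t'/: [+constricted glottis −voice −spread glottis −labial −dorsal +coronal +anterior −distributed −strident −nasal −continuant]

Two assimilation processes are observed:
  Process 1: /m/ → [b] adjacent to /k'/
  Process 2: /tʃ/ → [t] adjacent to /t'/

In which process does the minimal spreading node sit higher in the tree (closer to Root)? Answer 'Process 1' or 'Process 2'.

Process 1 alters [nasal]; the lowest dominating node is [nasal] (depth 2 from Root).
Process 2 alters [anterior], [distributed], [strident]; the lowest common ancestor is Coronal (depth 3 from Root).
Depth 2 < depth 3; Process 1 involves the structurally higher constituent [nasal].

Process 1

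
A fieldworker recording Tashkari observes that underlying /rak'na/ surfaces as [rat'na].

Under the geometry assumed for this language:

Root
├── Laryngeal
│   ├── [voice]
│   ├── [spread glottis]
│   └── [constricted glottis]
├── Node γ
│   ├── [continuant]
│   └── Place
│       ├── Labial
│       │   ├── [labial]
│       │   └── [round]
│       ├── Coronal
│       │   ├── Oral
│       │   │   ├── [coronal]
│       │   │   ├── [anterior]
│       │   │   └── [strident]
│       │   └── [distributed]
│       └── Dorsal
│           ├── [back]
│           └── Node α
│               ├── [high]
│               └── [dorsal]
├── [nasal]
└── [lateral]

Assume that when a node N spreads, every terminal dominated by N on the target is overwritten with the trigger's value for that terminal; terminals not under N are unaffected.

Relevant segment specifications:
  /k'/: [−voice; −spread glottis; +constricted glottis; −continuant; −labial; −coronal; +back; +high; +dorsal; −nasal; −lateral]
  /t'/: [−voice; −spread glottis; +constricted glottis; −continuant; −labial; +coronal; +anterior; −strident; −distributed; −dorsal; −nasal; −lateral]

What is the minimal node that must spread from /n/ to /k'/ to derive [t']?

Place

Comparing /k'/ with its surface form [t'], the features that change are [coronal], [anterior], [distributed], [strident], [dorsal], [high], [back].
In this geometry the lowest node dominating all of them is Place: every daughter of Place dominates only a proper subset, so no lower node suffices.
If Place spreads, every terminal under it takes /n/'s value, producing [t'] as observed.
[constricted glottis], [voice] stay as in /k'/ although /n/ differs there, so no node dominating them spread; among the remaining candidates Place is the lowest that derives the output.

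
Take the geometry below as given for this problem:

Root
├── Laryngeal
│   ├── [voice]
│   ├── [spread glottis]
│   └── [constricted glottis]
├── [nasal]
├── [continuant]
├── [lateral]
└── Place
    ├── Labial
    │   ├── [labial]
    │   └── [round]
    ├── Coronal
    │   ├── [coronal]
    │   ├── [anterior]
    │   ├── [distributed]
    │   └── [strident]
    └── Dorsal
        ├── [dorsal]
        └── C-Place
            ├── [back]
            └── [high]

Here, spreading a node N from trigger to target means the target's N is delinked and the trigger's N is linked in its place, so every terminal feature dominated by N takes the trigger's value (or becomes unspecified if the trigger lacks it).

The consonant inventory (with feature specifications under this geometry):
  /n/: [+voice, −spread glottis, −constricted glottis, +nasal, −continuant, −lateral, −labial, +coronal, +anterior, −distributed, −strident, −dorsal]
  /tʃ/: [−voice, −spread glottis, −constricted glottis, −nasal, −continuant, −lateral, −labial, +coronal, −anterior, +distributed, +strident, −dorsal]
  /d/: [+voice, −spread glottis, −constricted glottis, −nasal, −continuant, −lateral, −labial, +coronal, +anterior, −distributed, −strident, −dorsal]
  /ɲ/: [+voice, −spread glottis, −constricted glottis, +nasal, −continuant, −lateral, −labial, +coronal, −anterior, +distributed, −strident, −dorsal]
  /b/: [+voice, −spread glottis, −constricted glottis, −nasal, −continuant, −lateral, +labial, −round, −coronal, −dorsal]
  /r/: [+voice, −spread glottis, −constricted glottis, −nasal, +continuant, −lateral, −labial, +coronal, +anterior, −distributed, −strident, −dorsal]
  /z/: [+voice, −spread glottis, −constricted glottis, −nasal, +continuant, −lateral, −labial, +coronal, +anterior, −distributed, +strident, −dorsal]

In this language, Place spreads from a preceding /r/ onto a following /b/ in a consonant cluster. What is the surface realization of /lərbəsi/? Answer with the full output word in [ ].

[lərdəsi]

Terminals under Place in this geometry: [labial], [round], [coronal], [anterior], [distributed], [strident], [dorsal], [back], [high].
After delinking /b/'s Place and linking /r/'s, the affected terminals become [−labial], [+coronal], [+anterior], [−distributed], [−strident], [−dorsal]; [voice], [spread glottis], [constricted glottis], … (outside Place) are retained from /b/.
The resulting bundle matches /d/ in the inventory; substituting it for /b/ gives [lərdəsi].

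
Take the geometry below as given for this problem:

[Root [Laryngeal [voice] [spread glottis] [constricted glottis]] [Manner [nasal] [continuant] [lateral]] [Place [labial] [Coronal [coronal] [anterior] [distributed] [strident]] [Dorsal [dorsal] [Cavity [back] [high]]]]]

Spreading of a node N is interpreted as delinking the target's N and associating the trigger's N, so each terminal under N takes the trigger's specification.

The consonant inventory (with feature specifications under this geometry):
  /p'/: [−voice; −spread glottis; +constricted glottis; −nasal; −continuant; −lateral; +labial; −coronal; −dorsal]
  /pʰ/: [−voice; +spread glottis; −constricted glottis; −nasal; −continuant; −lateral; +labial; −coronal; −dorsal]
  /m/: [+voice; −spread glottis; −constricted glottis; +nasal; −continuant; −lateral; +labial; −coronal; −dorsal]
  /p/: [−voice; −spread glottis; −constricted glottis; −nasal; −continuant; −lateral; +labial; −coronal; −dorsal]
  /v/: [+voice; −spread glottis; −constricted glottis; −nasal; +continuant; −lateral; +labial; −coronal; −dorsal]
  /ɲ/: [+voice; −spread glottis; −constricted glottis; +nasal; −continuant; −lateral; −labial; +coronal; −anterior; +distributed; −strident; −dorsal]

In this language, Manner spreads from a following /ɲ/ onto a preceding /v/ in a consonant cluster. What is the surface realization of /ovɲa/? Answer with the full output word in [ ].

Terminals under Manner in this geometry: [nasal], [continuant], [lateral].
The target acquires /ɲ/'s values for everything under Manner — [+nasal], [−continuant], [−lateral] — while keeping its own [voice], [spread glottis], [constricted glottis], ….
This feature bundle is that of [m], so /ovɲa/ surfaces as [omɲa].

[omɲa]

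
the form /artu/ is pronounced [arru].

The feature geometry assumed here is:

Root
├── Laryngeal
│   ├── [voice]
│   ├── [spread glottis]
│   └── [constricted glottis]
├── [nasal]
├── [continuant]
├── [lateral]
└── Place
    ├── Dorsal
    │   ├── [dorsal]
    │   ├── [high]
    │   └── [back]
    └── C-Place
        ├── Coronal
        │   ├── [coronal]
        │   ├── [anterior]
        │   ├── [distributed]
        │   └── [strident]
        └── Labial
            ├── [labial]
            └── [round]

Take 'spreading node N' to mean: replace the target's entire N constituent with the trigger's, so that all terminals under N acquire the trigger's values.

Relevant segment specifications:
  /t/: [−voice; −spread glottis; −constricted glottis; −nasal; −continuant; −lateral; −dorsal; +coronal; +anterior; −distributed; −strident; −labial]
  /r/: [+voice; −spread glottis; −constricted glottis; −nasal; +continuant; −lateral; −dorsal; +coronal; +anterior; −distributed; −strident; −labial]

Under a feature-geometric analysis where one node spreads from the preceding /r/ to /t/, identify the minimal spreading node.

/t/ and [r] differ in [voice], [continuant]; every other specified feature is identical.
These terminals are all dominated by Root, and no proper subconstituent of Root covers them all; Root is their lowest common ancestor.
Delinking /t/'s Root and associating /r/'s Root gives precisely the feature bundle of [r].

Root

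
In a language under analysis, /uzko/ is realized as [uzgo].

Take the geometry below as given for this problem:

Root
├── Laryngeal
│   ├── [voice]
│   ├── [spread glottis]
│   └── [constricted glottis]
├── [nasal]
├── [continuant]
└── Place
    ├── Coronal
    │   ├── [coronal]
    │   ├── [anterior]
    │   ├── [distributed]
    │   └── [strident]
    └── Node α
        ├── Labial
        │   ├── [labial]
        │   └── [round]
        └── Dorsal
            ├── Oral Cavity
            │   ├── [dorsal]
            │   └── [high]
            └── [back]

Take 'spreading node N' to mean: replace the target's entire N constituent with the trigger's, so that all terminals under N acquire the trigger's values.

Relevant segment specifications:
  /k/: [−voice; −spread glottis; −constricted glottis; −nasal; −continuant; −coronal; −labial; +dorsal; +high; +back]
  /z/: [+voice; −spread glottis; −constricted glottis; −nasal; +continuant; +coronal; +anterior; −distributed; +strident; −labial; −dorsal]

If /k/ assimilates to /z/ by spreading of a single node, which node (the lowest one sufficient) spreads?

/k/ and [g] differ in [voice]; every other specified feature is identical.
With a single altered terminal, the smallest constituent that could spread is that terminal — [voice].
Features on which the two segments disagree outside [voice], such as [dorsal], [coronal], are unchanged — nothing dominating them spread, and [voice] is the minimal sufficient constituent.

[voice]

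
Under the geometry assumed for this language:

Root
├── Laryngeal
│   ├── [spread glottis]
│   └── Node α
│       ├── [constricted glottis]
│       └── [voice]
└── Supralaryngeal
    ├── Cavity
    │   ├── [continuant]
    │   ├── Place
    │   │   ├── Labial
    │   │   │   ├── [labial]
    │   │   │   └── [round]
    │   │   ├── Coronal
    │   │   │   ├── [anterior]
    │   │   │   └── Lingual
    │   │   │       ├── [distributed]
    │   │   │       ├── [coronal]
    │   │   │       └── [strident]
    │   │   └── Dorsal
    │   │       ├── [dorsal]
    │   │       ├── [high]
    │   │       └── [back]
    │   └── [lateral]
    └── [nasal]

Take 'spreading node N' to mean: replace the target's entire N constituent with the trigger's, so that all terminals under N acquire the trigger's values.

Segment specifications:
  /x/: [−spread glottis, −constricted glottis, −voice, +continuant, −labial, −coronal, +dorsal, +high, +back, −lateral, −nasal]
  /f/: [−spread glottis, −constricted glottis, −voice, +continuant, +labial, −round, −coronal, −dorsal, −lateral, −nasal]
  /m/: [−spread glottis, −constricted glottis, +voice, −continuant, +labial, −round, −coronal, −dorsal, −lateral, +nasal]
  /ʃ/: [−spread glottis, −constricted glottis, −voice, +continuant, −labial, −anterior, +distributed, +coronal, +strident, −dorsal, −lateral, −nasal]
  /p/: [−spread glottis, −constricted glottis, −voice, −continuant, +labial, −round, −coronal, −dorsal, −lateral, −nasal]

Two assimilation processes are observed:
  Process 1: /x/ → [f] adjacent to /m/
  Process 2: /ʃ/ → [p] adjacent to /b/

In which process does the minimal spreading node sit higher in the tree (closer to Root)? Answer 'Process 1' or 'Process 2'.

In Process 1, [labial], [round], [dorsal], [high], [back] change, so the minimal spreading node is Place at depth 3.
In Process 2, [continuant], [labial], [round], [coronal], [anterior], [distributed], [strident] change, so the minimal spreading node is Cavity at depth 2.
Cavity (depth 2) sits above Place (depth 3), making Process 2 the one with the higher spreading node.

Process 2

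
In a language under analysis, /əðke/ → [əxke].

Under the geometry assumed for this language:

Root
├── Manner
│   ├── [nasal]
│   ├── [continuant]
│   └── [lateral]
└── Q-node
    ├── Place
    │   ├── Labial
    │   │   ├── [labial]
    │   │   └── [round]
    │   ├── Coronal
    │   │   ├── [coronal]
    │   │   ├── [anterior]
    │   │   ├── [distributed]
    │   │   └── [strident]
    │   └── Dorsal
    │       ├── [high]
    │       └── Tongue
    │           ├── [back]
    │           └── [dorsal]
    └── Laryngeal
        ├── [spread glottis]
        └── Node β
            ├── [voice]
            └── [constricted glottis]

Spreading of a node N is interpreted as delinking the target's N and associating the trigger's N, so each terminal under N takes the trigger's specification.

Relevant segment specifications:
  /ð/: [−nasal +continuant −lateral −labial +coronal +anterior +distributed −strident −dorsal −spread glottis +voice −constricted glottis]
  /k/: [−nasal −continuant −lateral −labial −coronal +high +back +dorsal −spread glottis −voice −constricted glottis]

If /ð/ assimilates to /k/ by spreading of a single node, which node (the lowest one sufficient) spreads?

Q-node

The alternation /ð/ → [x] changes [voice], [coronal], [anterior], [distributed], [strident], [dorsal], [high], [back] and nothing else.
These terminals are all dominated by Q-node, and no proper subconstituent of Q-node covers them all; Q-node is their lowest common ancestor.
Spreading Q-node from /k/ overwrites each of those terminals with /k/'s values, yielding exactly [x].
Had Root spread, [continuant] would have taken /k/'s value; it stays as in /ð/, confirming the spreading constituent is exactly Q-node.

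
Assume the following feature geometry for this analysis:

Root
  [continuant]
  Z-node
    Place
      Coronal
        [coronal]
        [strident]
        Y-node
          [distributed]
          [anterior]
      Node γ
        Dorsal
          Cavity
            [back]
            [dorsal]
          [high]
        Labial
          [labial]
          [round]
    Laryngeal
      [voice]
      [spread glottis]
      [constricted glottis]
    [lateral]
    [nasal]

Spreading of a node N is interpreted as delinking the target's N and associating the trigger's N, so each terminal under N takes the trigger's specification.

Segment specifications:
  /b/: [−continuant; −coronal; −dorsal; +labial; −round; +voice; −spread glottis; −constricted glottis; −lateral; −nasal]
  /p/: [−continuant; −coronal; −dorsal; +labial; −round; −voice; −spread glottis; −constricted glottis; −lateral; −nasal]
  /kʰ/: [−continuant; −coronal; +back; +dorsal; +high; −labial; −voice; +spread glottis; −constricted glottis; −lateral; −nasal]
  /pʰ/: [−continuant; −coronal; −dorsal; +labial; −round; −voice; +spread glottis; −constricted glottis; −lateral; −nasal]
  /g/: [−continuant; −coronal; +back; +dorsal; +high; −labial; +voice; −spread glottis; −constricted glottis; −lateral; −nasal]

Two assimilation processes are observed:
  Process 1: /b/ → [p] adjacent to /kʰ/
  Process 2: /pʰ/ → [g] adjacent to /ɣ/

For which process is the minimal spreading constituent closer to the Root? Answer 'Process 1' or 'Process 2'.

Process 2

Process 1 alters [voice]; the lowest dominating node is [voice] (depth 3 from Root).
In Process 2, [voice], [spread glottis], [labial], [round], [dorsal], [high], [back] change, so the minimal spreading node is Z-node at depth 1.
Depth 1 < depth 3; Process 2 involves the structurally higher constituent Z-node.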